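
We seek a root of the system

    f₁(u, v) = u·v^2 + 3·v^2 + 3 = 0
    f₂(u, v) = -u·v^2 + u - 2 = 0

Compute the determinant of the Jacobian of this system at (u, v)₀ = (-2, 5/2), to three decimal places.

88.750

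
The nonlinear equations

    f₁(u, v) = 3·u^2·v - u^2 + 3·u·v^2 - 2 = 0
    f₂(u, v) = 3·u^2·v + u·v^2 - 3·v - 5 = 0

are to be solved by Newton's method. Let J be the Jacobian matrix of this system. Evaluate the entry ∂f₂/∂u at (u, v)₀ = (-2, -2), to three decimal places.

∂f₂/∂u = 6·u·v + v^2.
At (-2, -2) this is 28.000.

28.000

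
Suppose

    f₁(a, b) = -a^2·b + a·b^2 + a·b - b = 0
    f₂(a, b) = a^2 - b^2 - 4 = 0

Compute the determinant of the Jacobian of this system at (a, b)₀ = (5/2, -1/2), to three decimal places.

J = [[-2·a·b + b^2 + b, -a^2 + 2·a·b + a - 1], [2·a, -2·b]].
At the point, J = [[2.250, -7.250], [5.000, 1.000]].
det J = 38.500.

38.500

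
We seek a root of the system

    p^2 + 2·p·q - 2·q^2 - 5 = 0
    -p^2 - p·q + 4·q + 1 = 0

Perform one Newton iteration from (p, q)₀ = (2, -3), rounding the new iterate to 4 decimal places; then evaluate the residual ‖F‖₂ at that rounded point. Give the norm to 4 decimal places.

49.1581

At (2, -3): F = (-31.0000, -9.0000).
Jacobian J = [[2·p + 2·q, 2·p - 4·q], [-2·p - q, -p + 4]].
At the point, J = [[-2.0000, 16.0000], [-1.0000, 2.0000]] (det J = 12.0000).
Solving J·Δ = −F gives Δ = (-6.8333, 1.0833).
Then the next iterate is (p, q)₁ = (-4.8333, -1.9167).
Re-evaluating at (-4.8333, -1.9167): F = (29.541283, -39.291575), so ‖F‖₂ = 49.1581.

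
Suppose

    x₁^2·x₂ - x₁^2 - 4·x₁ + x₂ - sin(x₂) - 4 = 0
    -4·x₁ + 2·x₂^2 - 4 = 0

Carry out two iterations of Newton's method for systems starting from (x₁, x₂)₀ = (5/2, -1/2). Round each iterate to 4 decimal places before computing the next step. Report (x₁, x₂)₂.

(-1.2499, -0.7449)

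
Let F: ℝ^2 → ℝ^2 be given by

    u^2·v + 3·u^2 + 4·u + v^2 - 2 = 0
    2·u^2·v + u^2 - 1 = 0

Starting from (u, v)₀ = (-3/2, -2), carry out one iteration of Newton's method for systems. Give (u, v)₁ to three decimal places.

(-0.441, -2.395)

At (-3/2, -2): F = (-1.750, -7.750).
Jacobian J = [[2·u·v + 6·u + 4, u^2 + 2·v], [4·u·v + 2·u, 2·u^2]].
At the point, J = [[1.000, -1.750], [9.000, 4.500]] (det J = 20.250).
Solving J·Δ = −F gives Δ = (1.059, -0.395).
Then the next iterate is (u, v)₁ = (-0.441, -2.395).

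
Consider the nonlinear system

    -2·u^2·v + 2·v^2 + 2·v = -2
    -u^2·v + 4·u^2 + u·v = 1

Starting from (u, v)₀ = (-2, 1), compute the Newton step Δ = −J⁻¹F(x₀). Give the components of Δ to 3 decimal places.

(0.429, 0.714)

At (-2, 1): F = (-2.000, 9.000).
Jacobian J = [[-4·u·v, -2·u^2 + 4·v + 2], [-2·u·v + 8·u + v, -u^2 + u]].
At the point, J = [[8.000, -2.000], [-11.000, -6.000]] (det J = -70.000).
Solving J·Δ = −F gives Δ = (0.429, 0.714).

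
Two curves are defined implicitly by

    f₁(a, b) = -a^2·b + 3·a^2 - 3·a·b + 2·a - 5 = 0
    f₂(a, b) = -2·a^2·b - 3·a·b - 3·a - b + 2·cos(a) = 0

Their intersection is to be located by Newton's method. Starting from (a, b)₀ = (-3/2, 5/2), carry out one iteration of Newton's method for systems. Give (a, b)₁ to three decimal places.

At (-3/2, 5/2): F = (4.375, 2.14147).
Jacobian J = [[-2·a·b + 6·a - 3·b + 2, -a^2 - 3·a], [-4·a·b - 3·b - 2·sin(a) - 3, -2·a^2 - 3·a - 1]].
At the point, J = [[-7.000, 2.250], [6.49499, -1.000]] (det J = -7.61373).
Solving J·Δ = −F gives Δ = (-1.207, -5.701).
Then the next iterate is (a, b)₁ = (-2.707, -3.201).

(-2.707, -3.201)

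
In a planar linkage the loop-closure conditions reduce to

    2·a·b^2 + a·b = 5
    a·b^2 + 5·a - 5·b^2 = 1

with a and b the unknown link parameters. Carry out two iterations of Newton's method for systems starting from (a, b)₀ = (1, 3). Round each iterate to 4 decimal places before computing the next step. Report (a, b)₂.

(1.1728, 1.2372)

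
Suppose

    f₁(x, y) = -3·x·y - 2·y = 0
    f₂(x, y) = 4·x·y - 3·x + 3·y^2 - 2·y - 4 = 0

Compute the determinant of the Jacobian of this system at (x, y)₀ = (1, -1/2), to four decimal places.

J = [[-3·y, -3·x - 2], [4·y - 3, 4·x + 6·y - 2]].
At the point, J = [[1.5000, -5.0000], [-5.0000, -1.0000]].
det J = -26.5000.

-26.5000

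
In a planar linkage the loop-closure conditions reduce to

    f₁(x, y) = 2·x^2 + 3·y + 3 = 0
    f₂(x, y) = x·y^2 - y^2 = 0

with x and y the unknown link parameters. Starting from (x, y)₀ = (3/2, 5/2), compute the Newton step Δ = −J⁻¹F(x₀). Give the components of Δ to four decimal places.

(7.5000, -20.0000)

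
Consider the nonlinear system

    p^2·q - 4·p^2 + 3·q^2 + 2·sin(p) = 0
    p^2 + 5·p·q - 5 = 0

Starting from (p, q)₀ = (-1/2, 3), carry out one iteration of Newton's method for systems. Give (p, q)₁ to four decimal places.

(0.1063, 1.4953)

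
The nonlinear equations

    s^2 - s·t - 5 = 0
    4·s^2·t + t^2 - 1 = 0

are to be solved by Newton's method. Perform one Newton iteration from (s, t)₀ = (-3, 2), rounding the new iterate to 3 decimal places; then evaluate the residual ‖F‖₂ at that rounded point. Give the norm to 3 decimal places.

22.015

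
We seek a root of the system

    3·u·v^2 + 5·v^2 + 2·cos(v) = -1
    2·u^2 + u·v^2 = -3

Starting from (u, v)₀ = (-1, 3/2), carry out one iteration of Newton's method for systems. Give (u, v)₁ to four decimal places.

At (-1, 3/2): F = (5.641474, 2.7500).
Jacobian J = [[3·v^2, 6·u·v + 10·v - 2·sin(v)], [4·u + v^2, 2·u·v]].
At the point, J = [[6.7500, 4.005010], [-1.7500, -3.0000]] (det J = -13.241232).
Solving J·Δ = −F gives Δ = (-2.1099, 2.1475).
Then the next iterate is (u, v)₁ = (-3.1099, 3.6475).

(-3.1099, 3.6475)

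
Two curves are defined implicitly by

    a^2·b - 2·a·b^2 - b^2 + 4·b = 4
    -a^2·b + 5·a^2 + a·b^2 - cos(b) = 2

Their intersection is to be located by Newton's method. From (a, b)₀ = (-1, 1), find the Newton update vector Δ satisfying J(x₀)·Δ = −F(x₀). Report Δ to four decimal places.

At (-1, 1): F = (2.0000, 0.459698).
Jacobian J = [[2·a·b - 2·b^2, a^2 - 4·a·b - 2·b + 4], [-2·a·b + 10·a + b^2, -a^2 + 2·a·b + sin(b)]].
At the point, J = [[-4.0000, 7.0000], [-7.0000, -2.158529]] (det J = 57.634116).
Solving J·Δ = −F gives Δ = (0.1307, -0.2110).

(0.1307, -0.2110)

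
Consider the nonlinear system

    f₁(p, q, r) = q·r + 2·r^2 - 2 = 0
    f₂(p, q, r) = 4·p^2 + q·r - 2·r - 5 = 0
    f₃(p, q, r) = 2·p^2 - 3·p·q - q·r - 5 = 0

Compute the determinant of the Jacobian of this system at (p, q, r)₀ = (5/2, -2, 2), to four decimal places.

-1540.0000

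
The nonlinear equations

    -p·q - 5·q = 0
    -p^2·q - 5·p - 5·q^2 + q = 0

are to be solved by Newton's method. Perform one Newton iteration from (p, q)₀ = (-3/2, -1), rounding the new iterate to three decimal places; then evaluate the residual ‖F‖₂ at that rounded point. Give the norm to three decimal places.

At (-3/2, -1): F = (3.500, 3.750).
Jacobian J = [[-q, -p - 5], [-2·p·q - 5, -p^2 - 10·q + 1]].
At the point, J = [[1.000, -3.500], [-8.000, 8.750]] (det J = -19.250).
Solving J·Δ = −F gives Δ = (2.273, 1.649).
Then the next iterate is (p, q)₁ = (0.773, 0.649).
Re-evaluating at (0.773, 0.649): F = (-3.74668, -5.70980), so ‖F‖₂ = 6.829.

6.829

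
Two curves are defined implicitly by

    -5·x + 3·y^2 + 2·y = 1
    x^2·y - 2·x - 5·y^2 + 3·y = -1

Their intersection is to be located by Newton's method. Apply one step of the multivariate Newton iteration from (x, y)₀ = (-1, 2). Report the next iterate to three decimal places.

(0.183, 0.994)

At (-1, 2): F = (20.000, -9.000).
Jacobian J = [[-5, 6·y + 2], [2·x·y - 2, x^2 - 10·y + 3]].
At the point, J = [[-5.000, 14.000], [-6.000, -16.000]] (det J = 164.000).
Solving J·Δ = −F gives Δ = (1.183, -1.006).
Then the next iterate is (x, y)₁ = (0.183, 0.994).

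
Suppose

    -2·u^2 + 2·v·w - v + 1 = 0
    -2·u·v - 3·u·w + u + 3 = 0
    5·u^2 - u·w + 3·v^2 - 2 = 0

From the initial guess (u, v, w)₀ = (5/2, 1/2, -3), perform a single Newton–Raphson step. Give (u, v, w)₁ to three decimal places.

(1.383, 0.269, -0.786)

At (5/2, 1/2, -3): F = (-15.000, 25.500, 37.500).
Jacobian J = [[-4·u, 2·w - 1, 2·v], [-2·v - 3·w + 1, -2·u, -3·u], [10·u - w, 6·v, -u]].
At the point, J = [[-10.000, -7.000, 1.000], [9.000, -5.000, -7.500], [28.000, 3.000, -2.500]] (det J = 1129.500).
Solving J·Δ = −F gives Δ = (-1.117, -0.231, 2.214).
Then the next iterate is (u, v, w)₁ = (1.383, 0.269, -0.786).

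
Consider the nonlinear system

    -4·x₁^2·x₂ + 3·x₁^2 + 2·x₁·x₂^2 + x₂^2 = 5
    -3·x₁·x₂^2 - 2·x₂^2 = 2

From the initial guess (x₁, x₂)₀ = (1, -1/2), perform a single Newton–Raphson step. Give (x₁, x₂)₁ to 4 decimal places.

At (1, -1/2): F = (0.7500, -3.2500).
Jacobian J = [[-8·x₁·x₂ + 6·x₁ + 2·x₂^2, -4·x₁^2 + 4·x₁·x₂ + 2·x₂], [-3·x₂^2, -6·x₁·x₂ - 4·x₂]].
At the point, J = [[10.5000, -7.0000], [-0.7500, 5.0000]] (det J = 47.2500).
Solving J·Δ = −F gives Δ = (0.4021, 0.7103).
Then the next iterate is (x₁, x₂)₁ = (1.4021, 0.2103).

(1.4021, 0.2103)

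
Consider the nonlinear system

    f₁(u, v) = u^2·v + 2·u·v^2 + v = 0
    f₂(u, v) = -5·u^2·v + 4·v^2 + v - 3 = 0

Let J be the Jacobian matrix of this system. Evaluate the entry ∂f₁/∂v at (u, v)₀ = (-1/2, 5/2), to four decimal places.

-3.7500

∂f₁/∂v = u^2 + 4·u·v + 1.
At (-1/2, 5/2) this is -3.7500.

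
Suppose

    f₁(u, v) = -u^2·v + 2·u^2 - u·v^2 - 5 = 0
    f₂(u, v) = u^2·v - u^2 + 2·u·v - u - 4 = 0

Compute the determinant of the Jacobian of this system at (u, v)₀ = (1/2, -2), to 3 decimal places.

14.000

J = [[-2·u·v + 4·u - v^2, -u^2 - 2·u·v], [2·u·v - 2·u + 2·v - 1, u^2 + 2·u]].
At the point, J = [[0.000, 1.750], [-8.000, 1.250]].
det J = 14.000.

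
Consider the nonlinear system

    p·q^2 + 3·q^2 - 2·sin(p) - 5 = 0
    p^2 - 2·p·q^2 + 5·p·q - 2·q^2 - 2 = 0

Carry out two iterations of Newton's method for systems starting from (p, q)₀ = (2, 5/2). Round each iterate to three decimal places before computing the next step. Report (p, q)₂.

(1.145, 1.346)

At (2, 5/2): F = (24.43141, -10.500).
Jacobian J = [[q^2 - 2·cos(p), 2·p·q + 6·q], [2·p - 2·q^2 + 5·q, -4·p·q + 5·p - 4·q]].
At the point, J = [[7.08229, 25.000], [4.000, -20.000]] (det J = -241.64587).
Solving J·Δ = −F gives Δ = (-0.936, -0.712).
Then the next iterate is (p, q)₁ = (1.064, 1.788).
Round to (1.064, 1.788) and repeat: F = (6.24377, -4.55273), J = [[2.22619, 14.53286], [4.67411, -9.44173]].
Δ = (0.081, -0.442), so (p, q)₂ = (1.145, 1.346).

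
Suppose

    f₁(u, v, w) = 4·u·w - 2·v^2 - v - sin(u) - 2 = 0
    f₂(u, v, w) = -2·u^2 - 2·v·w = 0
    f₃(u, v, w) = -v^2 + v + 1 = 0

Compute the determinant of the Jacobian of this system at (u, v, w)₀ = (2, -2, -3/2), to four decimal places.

J = [[4·w - cos(u), -4·v - 1, 4·u], [-4·u, -2·w, -2·v], [0, -2·v + 1, 0]].
At the point, J = [[-5.583853, 7.0000, 8.0000], [-8.0000, 3.0000, 4.0000], [0.0000, 5.0000, 0.0000]].
det J = -208.3229.

-208.3229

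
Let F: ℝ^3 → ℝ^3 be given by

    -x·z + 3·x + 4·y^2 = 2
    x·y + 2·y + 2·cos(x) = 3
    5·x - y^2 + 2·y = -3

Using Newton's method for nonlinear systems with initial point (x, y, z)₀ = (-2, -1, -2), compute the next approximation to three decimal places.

(2.682, -4.352, -23.112)

At (-2, -1, -2): F = (-8.000, -3.83229, -10.000).
Jacobian J = [[-z + 3, 8·y, -x], [y - 2·sin(x), x + 2, 0], [5, -2·y + 2, 0]].
At the point, J = [[5.000, -8.000, 2.000], [0.81859, 0.000, 0.000], [5.000, 4.000, 0.000]] (det J = 6.54876).
Solving J·Δ = −F gives Δ = (4.682, -3.352, -21.112).
Then the next iterate is (x, y, z)₁ = (2.682, -4.352, -23.112).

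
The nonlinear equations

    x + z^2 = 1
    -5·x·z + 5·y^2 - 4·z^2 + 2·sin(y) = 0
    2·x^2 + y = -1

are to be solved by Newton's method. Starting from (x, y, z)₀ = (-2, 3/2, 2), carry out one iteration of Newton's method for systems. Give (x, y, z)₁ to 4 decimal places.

(-0.7549, 0.9610, 1.4387)

At (-2, 3/2, 2): F = (1.0000, 17.244990, 10.5000).
Jacobian J = [[1, 0, 2·z], [-5·z, 10·y + 2·cos(y), -5·x - 8·z], [4·x, 1, 0]].
At the point, J = [[1.0000, 0.0000, 4.0000], [-10.0000, 15.141474, -6.0000], [-8.0000, 1.0000, 0.0000]] (det J = 450.527181).
Solving J·Δ = −F gives Δ = (1.2451, -0.5390, -0.5613).
Then the next iterate is (x, y, z)₁ = (-0.7549, 0.9610, 1.4387).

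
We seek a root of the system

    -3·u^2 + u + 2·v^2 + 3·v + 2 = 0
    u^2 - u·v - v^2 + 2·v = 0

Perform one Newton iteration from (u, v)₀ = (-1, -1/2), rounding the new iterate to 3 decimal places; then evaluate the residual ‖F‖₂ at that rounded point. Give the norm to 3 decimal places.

0.235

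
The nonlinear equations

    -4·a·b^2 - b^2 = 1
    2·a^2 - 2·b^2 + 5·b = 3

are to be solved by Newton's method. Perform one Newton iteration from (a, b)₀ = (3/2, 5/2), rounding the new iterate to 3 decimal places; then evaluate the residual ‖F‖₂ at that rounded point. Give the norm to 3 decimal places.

13.128

At (3/2, 5/2): F = (-44.750, 1.500).
Jacobian J = [[-4·b^2, -8·a·b - 2·b], [4·a, -4·b + 5]].
At the point, J = [[-25.000, -35.000], [6.000, -5.000]] (det J = 335.000).
Solving J·Δ = −F gives Δ = (-0.825, -0.690).
Then the next iterate is (a, b)₁ = (0.675, 1.810).
Re-evaluating at (0.675, 1.810): F = (-13.12157, 0.40905), so ‖F‖₂ = 13.128.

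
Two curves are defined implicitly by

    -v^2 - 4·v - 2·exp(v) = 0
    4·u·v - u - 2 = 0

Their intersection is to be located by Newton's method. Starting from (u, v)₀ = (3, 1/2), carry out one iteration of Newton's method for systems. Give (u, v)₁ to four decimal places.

At (3, 1/2): F = (-5.547443, 1.0000).
Jacobian J = [[0, -2·v - 2·exp(v) - 4], [4·v - 1, 4·u]].
At the point, J = [[0.0000, -8.297443], [1.0000, 12.0000]] (det J = 8.297443).
Solving J·Δ = −F gives Δ = (7.0229, -0.6686).
Then the next iterate is (u, v)₁ = (10.0229, -0.1686).

(10.0229, -0.1686)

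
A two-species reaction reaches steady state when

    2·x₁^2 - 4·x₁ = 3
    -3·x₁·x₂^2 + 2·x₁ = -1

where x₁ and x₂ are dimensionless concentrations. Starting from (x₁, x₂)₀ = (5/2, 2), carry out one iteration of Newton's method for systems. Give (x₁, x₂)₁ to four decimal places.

(2.5833, 1.1722)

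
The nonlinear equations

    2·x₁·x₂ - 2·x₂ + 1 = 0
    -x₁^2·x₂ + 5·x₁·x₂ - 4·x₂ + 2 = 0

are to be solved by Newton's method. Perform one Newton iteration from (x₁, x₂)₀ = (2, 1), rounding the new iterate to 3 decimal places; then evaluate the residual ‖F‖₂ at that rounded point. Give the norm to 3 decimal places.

5.099

At (2, 1): F = (3.000, 4.000).
Jacobian J = [[2·x₂, 2·x₁ - 2], [-2·x₁·x₂ + 5·x₂, -x₁^2 + 5·x₁ - 4]].
At the point, J = [[2.000, 2.000], [1.000, 2.000]] (det J = 2.000).
Solving J·Δ = −F gives Δ = (1.000, -2.500).
Then the next iterate is (x₁, x₂)₁ = (3.000, -1.500).
Re-evaluating at (3.000, -1.500): F = (-5.000, -1.000), so ‖F‖₂ = 5.099.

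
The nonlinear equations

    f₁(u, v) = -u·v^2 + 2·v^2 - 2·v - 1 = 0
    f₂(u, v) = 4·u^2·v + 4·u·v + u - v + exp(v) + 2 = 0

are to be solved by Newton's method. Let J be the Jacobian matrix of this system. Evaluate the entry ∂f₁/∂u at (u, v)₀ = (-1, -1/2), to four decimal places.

-0.2500

∂f₁/∂u = -v^2.
At (-1, -1/2) this is -0.2500.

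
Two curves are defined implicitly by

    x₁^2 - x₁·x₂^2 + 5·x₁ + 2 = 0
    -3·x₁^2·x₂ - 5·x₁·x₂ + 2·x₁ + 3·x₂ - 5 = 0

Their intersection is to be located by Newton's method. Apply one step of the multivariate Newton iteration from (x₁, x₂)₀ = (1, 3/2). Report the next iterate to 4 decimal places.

At (1, 3/2): F = (5.7500, -10.5000).
Jacobian J = [[2·x₁ - x₂^2 + 5, -2·x₁·x₂], [-6·x₁·x₂ - 5·x₂ + 2, -3·x₁^2 - 5·x₁ + 3]].
At the point, J = [[4.7500, -3.0000], [-14.5000, -5.0000]] (det J = -67.2500).
Solving J·Δ = −F gives Δ = (-0.8959, 0.4981).
Then the next iterate is (x₁, x₂)₁ = (0.1041, 1.9981).

(0.1041, 1.9981)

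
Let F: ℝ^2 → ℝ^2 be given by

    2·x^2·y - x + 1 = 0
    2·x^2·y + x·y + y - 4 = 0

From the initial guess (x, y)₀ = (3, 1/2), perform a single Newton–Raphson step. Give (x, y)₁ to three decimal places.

(7.000, -1.000)

At (3, 1/2): F = (7.000, 7.000).
Jacobian J = [[4·x·y - 1, 2·x^2], [4·x·y + y, 2·x^2 + x + 1]].
At the point, J = [[5.000, 18.000], [6.500, 22.000]] (det J = -7.000).
Solving J·Δ = −F gives Δ = (4.000, -1.500).
Then the next iterate is (x, y)₁ = (7.000, -1.000).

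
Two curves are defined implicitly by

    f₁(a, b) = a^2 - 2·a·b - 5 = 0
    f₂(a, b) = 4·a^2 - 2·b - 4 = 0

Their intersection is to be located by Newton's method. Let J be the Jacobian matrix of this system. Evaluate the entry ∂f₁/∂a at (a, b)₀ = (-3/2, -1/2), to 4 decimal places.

-2.0000

∂f₁/∂a = 2·a - 2·b.
At (-3/2, -1/2) this is -2.0000.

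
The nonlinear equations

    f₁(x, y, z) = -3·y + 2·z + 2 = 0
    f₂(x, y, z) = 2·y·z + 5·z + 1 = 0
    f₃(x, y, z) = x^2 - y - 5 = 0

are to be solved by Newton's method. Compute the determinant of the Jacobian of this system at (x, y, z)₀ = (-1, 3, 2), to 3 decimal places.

82.000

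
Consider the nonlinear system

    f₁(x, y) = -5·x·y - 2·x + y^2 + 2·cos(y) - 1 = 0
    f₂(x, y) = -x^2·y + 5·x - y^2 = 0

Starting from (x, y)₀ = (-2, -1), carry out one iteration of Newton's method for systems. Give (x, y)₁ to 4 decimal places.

At (-2, -1): F = (-4.919395, -7.0000).
Jacobian J = [[-5·y - 2, -5·x + 2·y - 2·sin(y)], [-2·x·y + 5, -x^2 - 2·y]].
At the point, J = [[3.0000, 9.682942], [1.0000, -2.0000]] (det J = -15.682942).
Solving J·Δ = −F gives Δ = (4.9493, -1.0254).
Then the next iterate is (x, y)₁ = (2.9493, -2.0254).

(2.9493, -2.0254)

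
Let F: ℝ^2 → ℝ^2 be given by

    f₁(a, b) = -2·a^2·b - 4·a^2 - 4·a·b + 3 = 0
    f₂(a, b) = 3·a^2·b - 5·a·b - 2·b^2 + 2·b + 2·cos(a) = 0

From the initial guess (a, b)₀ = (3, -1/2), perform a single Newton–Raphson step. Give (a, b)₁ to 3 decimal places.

(1.754, -0.436)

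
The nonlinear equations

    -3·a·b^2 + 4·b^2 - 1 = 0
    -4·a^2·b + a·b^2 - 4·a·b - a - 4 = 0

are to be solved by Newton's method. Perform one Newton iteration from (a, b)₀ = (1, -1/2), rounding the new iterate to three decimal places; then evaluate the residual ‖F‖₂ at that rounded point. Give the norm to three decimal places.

1.750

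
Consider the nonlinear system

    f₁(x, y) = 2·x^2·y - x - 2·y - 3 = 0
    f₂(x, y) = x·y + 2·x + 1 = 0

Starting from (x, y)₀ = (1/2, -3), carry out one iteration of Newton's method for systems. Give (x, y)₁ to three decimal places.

At (1/2, -3): F = (1.000, 0.500).
Jacobian J = [[4·x·y - 1, 2·x^2 - 2], [y + 2, x]].
At the point, J = [[-7.000, -1.500], [-1.000, 0.500]] (det J = -5.000).
Solving J·Δ = −F gives Δ = (0.250, -0.500).
Then the next iterate is (x, y)₁ = (0.750, -3.500).

(0.750, -3.500)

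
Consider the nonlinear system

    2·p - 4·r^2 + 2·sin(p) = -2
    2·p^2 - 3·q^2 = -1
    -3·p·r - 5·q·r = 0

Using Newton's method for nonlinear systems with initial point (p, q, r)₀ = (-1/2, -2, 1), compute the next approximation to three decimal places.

At (-1/2, -2, 1): F = (-3.95885, -10.500, 11.500).
Jacobian J = [[2·cos(p) + 2, 0, -8·r], [4·p, -6·q, 0], [-3·r, -5·r, -3·p - 5·q]].
At the point, J = [[3.75517, 0.000, -8.000], [-2.000, 12.000, 0.000], [-3.000, -5.000, 11.500]] (det J = 150.21279).
Solving J·Δ = −F gives Δ = (-0.917, 0.722, -0.925).
Then the next iterate is (p, q, r)₁ = (-1.417, -1.278, 0.075).

(-1.417, -1.278, 0.075)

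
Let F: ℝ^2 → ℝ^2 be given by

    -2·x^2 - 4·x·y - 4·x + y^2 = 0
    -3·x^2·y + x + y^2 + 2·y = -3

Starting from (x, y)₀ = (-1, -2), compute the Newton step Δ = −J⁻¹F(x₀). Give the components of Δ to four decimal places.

(0.2500, 1.0500)

At (-1, -2): F = (-2.0000, 8.0000).
Jacobian J = [[-4·x - 4·y - 4, -4·x + 2·y], [-6·x·y + 1, -3·x^2 + 2·y + 2]].
At the point, J = [[8.0000, 0.0000], [-11.0000, -5.0000]] (det J = -40.0000).
Solving J·Δ = −F gives Δ = (0.2500, 1.0500).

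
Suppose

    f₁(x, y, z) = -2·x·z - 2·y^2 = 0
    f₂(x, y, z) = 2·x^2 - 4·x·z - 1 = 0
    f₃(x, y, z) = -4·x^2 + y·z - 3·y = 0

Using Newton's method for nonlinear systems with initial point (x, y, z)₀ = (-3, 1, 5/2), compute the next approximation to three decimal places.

(-1.441, 0.713, 1.441)

At (-3, 1, 5/2): F = (13.000, 47.000, -36.500).
Jacobian J = [[-2·z, -4·y, -2·x], [4·x - 4·z, 0, -4·x], [-8·x, z - 3, y]].
At the point, J = [[-5.000, -4.000, 6.000], [-22.000, 0.000, 12.000], [24.000, -0.500, 1.000]] (det J = -1204.000).
Solving J·Δ = −F gives Δ = (1.559, -0.287, -1.059).
Then the next iterate is (x, y, z)₁ = (-1.441, 0.713, 1.441).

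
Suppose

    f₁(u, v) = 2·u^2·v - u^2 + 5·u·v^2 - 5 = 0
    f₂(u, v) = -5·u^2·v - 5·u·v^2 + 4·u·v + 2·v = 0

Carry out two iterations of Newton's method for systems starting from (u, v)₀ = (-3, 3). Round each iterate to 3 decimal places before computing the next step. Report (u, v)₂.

(-1.033, 1.121)

At (-3, 3): F = (-95.000, -30.000).
Jacobian J = [[4·u·v - 2·u + 5·v^2, 2·u^2 + 10·u·v], [-10·u·v - 5·v^2 + 4·v, -5·u^2 - 10·u·v + 4·u + 2]].
At the point, J = [[15.000, -72.000], [57.000, 35.000]] (det J = 4629.000).
Solving J·Δ = −F gives Δ = (1.185, -1.073).
Then the next iterate is (u, v)₁ = (-1.815, 1.927).
Round to (-1.815, 1.927) and repeat: F = (-29.29674, -8.17742), J = [[8.20663, -28.38660], [24.11641, 13.24392]].
Δ = (0.782, -0.806), so (u, v)₂ = (-1.033, 1.121).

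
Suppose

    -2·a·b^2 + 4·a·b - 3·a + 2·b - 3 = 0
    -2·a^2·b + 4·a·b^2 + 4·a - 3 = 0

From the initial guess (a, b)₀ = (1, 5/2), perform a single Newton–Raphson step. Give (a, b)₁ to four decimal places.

(1.9130, 0.3696)

At (1, 5/2): F = (-3.5000, 21.0000).
Jacobian J = [[-2·b^2 + 4·b - 3, -4·a·b + 4·a + 2], [-4·a·b + 4·b^2 + 4, -2·a^2 + 8·a·b]].
At the point, J = [[-5.5000, -4.0000], [19.0000, 18.0000]] (det J = -23.0000).
Solving J·Δ = −F gives Δ = (0.9130, -2.1304).
Then the next iterate is (a, b)₁ = (1.9130, 0.3696).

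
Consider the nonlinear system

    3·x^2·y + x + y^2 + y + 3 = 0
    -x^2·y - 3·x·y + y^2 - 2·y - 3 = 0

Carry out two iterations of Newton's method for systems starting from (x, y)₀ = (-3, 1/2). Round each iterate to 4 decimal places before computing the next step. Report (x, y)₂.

At (-3, 1/2): F = (14.2500, -3.7500).
Jacobian J = [[6·x·y + 1, 3·x^2 + 2·y + 1], [-2·x·y - 3·y, -x^2 - 3·x + 2·y - 2]].
At the point, J = [[-8.0000, 29.0000], [1.5000, -1.0000]] (det J = -35.5000).
Solving J·Δ = −F gives Δ = (2.6620, 0.2430).
Then the next iterate is (x, y)₁ = (-0.3380, 0.7430).
Round to (-0.3380, 0.7430) and repeat: F = (4.211699, -3.265432), J = [[-0.506804, 2.828732], [-1.726732, 0.385756]].
Δ = (-2.3164, -1.9039), so (x, y)₂ = (-2.6544, -1.1609).

(-2.6544, -1.1609)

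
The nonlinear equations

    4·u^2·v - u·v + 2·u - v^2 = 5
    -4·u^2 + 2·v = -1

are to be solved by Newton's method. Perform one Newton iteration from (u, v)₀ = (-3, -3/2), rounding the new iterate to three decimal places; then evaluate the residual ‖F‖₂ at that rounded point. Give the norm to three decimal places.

23.786

At (-3, -3/2): F = (-71.750, -38.000).
Jacobian J = [[8·u·v - v + 2, 4·u^2 - u - 2·v], [-8·u, 2]].
At the point, J = [[39.500, 42.000], [24.000, 2.000]] (det J = -929.000).
Solving J·Δ = −F gives Δ = (1.564, 0.238).
Then the next iterate is (u, v)₁ = (-1.436, -1.262).
Re-evaluating at (-1.436, -1.262): F = (-21.68634, -9.77238), so ‖F‖₂ = 23.786.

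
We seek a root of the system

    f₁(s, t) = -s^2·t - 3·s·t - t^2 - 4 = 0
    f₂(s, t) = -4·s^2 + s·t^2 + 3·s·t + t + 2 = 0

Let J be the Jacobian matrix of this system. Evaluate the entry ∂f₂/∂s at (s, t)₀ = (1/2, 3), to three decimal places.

14.000

∂f₂/∂s = -8·s + t^2 + 3·t.
At (1/2, 3) this is 14.000.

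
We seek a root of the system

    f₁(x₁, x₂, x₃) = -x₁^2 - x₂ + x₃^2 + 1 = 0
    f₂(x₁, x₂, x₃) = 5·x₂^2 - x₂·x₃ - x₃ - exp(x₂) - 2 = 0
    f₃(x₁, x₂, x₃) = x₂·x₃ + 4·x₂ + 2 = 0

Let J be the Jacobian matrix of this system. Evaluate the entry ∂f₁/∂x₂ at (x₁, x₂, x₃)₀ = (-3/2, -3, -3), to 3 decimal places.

∂f₁/∂x₂ = -1.
At (-3/2, -3, -3) this is -1.000.

-1.000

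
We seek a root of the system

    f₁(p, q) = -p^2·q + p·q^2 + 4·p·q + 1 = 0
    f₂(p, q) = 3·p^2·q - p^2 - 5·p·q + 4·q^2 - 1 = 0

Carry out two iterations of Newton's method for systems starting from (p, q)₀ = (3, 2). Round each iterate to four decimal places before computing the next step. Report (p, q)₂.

At (3, 2): F = (19.0000, 30.0000).
Jacobian J = [[-2·p·q + q^2 + 4·q, -p^2 + 2·p·q + 4·p], [6·p·q - 2·p - 5·q, 3·p^2 - 5·p + 8·q]].
At the point, J = [[0.0000, 15.0000], [20.0000, 28.0000]] (det J = -300.0000).
Solving J·Δ = −F gives Δ = (0.2733, -1.2667).
Then the next iterate is (p, q)₁ = (3.2733, 0.7333).
Round to (3.2733, 0.7333) and repeat: F = (4.504454, 2.005681), J = [[-1.329693, 7.179329], [4.188765, 21.643379]].
Δ = (1.4119, -0.3659), so (p, q)₂ = (4.6852, 0.3674).

(4.6852, 0.3674)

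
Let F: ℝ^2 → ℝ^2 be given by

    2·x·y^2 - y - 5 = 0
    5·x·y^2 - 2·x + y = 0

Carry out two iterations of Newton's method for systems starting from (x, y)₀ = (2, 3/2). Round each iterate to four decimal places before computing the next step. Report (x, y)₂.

(4.8074, -0.8243)

At (2, 3/2): F = (2.5000, 20.0000).
Jacobian J = [[2·y^2, 4·x·y - 1], [5·y^2 - 2, 10·x·y + 1]].
At the point, J = [[4.5000, 11.0000], [9.2500, 31.0000]] (det J = 37.7500).
Solving J·Δ = −F gives Δ = (3.7748, -1.7715).
Then the next iterate is (x, y)₁ = (5.7748, -0.2715).
Round to (5.7748, -0.2715) and repeat: F = (-3.877153, -9.692732), J = [[0.147425, -7.271433], [-1.631439, -14.678582]].
Δ = (-0.9674, -0.5528), so (x, y)₂ = (4.8074, -0.8243).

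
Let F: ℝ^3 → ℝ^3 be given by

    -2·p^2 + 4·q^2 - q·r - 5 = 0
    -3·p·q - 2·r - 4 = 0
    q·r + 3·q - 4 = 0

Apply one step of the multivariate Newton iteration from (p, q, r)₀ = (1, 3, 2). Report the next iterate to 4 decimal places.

(-0.1269, 1.5738, 0.7103)

At (1, 3, 2): F = (23.0000, -17.0000, 11.0000).
Jacobian J = [[-4·p, 8·q - r, -q], [-3·q, -3·p, -2], [0, r + 3, q]].
At the point, J = [[-4.0000, 22.0000, -3.0000], [-9.0000, -3.0000, -2.0000], [0.0000, 5.0000, 3.0000]] (det J = 725.0000).
Solving J·Δ = −F gives Δ = (-1.1269, -1.4262, -1.2897).
Then the next iterate is (p, q, r)₁ = (-0.1269, 1.5738, 0.7103).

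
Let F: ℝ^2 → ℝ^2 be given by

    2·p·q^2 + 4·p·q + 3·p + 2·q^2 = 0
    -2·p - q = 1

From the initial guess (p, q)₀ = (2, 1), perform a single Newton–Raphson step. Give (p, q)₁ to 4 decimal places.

(-1.2258, 1.4516)

At (2, 1): F = (20.0000, -6.0000).
Jacobian J = [[2·q^2 + 4·q + 3, 4·p·q + 4·p + 4·q], [-2, -1]].
At the point, J = [[9.0000, 20.0000], [-2.0000, -1.0000]] (det J = 31.0000).
Solving J·Δ = −F gives Δ = (-3.2258, 0.4516).
Then the next iterate is (p, q)₁ = (-1.2258, 1.4516).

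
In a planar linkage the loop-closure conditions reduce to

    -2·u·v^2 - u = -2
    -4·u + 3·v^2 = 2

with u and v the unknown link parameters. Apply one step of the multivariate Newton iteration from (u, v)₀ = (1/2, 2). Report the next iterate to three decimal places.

(0.516, 1.339)

At (1/2, 2): F = (-2.500, 8.000).
Jacobian J = [[-2·v^2 - 1, -4·u·v], [-4, 6·v]].
At the point, J = [[-9.000, -4.000], [-4.000, 12.000]] (det J = -124.000).
Solving J·Δ = −F gives Δ = (0.016, -0.661).
Then the next iterate is (u, v)₁ = (0.516, 1.339).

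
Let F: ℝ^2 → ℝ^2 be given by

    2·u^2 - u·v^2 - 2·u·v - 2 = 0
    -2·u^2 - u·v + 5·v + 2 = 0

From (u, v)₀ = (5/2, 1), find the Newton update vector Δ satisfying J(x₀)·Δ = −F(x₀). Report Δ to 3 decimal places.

At (5/2, 1): F = (3.000, -8.000).
Jacobian J = [[4·u - v^2 - 2·v, -2·u·v - 2·u], [-4·u - v, -u + 5]].
At the point, J = [[7.000, -10.000], [-11.000, 2.500]] (det J = -92.500).
Solving J·Δ = −F gives Δ = (-0.784, -0.249).

(-0.784, -0.249)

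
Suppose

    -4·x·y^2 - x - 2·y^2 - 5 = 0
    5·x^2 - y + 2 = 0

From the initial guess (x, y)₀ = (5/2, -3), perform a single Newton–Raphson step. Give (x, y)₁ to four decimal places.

At (5/2, -3): F = (-115.5000, 36.2500).
Jacobian J = [[-4·y^2 - 1, -8·x·y - 4·y], [10·x, -1]].
At the point, J = [[-37.0000, 72.0000], [25.0000, -1.0000]] (det J = -1763.0000).
Solving J·Δ = −F gives Δ = (-1.4149, 0.8771).
Then the next iterate is (x, y)₁ = (1.0851, -2.1229).

(1.0851, -2.1229)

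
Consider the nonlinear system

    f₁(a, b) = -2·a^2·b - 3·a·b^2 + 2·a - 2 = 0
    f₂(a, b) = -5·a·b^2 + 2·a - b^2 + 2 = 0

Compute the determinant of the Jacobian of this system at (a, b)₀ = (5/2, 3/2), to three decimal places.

J = [[-4·a·b - 3·b^2 + 2, -2·a^2 - 6·a·b], [-5·b^2 + 2, -10·a·b - 2·b]].
At the point, J = [[-19.750, -35.000], [-9.250, -40.500]].
det J = 476.125.

476.125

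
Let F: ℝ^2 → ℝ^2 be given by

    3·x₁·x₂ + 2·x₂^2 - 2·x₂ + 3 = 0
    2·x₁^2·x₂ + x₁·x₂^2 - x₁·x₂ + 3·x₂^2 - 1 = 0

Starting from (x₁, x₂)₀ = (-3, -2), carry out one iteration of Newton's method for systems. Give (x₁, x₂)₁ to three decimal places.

At (-3, -2): F = (33.000, -43.000).
Jacobian J = [[3·x₂, 3·x₁ + 4·x₂ - 2], [4·x₁·x₂ + x₂^2 - x₂, 2·x₁^2 + 2·x₁·x₂ - x₁ + 6·x₂]].
At the point, J = [[-6.000, -19.000], [30.000, 21.000]] (det J = 444.000).
Solving J·Δ = −F gives Δ = (0.279, 1.649).
Then the next iterate is (x₁, x₂)₁ = (-2.721, -0.351).

(-2.721, -0.351)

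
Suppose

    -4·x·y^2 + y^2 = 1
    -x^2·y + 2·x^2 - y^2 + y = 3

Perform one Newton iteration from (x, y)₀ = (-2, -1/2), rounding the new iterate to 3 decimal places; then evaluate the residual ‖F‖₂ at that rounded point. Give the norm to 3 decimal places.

1.093

At (-2, -1/2): F = (1.250, 6.250).
Jacobian J = [[-4·y^2, -8·x·y + 2·y], [-2·x·y + 4·x, -x^2 - 2·y + 1]].
At the point, J = [[-1.000, -9.000], [-10.000, -2.000]] (det J = -88.000).
Solving J·Δ = −F gives Δ = (0.611, 0.071).
Then the next iterate is (x, y)₁ = (-1.389, -0.429).
Re-evaluating at (-1.389, -0.429): F = (0.20657, 1.07328), so ‖F‖₂ = 1.093.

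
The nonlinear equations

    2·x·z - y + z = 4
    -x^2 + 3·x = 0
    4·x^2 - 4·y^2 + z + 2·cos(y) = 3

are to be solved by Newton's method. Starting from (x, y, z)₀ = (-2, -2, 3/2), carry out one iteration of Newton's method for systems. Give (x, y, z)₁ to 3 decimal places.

At (-2, -2, 3/2): F = (-6.500, -10.000, -2.33229).
Jacobian J = [[2·z, -1, 2·x + 1], [-2·x + 3, 0, 0], [8·x, -8·y - 2·sin(y), 1]].
At the point, J = [[3.000, -1.000, -3.000], [7.000, 0.000, 0.000], [-16.000, 17.81859, 1.000]] (det J = -367.19049).
Solving J·Δ = −F gives Δ = (1.429, 1.483, -1.232).
Then the next iterate is (x, y, z)₁ = (-0.571, -0.517, 0.268).

(-0.571, -0.517, 0.268)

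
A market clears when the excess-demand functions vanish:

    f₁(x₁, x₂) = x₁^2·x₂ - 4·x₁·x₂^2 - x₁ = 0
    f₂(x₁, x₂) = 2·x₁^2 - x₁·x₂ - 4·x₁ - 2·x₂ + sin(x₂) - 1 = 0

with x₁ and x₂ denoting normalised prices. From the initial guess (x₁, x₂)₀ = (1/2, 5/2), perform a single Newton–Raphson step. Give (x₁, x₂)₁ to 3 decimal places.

At (1/2, 5/2): F = (-12.375, -8.15153).
Jacobian J = [[2·x₁·x₂ - 4·x₂^2 - 1, x₁^2 - 8·x₁·x₂], [4·x₁ - x₂ - 4, -x₁ + cos(x₂) - 2]].
At the point, J = [[-23.500, -9.750], [-4.500, -3.30114]] (det J = 33.70187).
Solving J·Δ = −F gives Δ = (1.146, -4.032).
Then the next iterate is (x₁, x₂)₁ = (1.646, -1.532).

(1.646, -1.532)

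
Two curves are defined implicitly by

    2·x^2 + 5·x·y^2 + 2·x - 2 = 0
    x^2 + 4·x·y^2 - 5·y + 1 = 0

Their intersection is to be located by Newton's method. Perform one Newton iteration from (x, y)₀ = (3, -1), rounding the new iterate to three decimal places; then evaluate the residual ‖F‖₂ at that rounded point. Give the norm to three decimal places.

14.106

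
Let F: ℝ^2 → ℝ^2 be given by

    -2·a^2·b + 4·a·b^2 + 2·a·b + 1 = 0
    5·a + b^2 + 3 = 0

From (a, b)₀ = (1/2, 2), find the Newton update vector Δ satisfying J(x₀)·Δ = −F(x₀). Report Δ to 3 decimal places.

(1.895, -4.744)

At (1/2, 2): F = (10.000, 9.500).
Jacobian J = [[-4·a·b + 4·b^2 + 2·b, -2·a^2 + 8·a·b + 2·a], [5, 2·b]].
At the point, J = [[16.000, 8.500], [5.000, 4.000]] (det J = 21.500).
Solving J·Δ = −F gives Δ = (1.895, -4.744).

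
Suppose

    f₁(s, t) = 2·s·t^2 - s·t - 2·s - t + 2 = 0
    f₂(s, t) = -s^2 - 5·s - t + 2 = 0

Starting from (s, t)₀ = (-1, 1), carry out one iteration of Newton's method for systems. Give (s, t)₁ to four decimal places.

At (-1, 1): F = (2.0000, 5.0000).
Jacobian J = [[2·t^2 - t - 2, 4·s·t - s - 1], [-2·s - 5, -1]].
At the point, J = [[-1.0000, -4.0000], [-3.0000, -1.0000]] (det J = -11.0000).
Solving J·Δ = −F gives Δ = (1.6364, 0.0909).
Then the next iterate is (s, t)₁ = (0.6364, 1.0909).

(0.6364, 1.0909)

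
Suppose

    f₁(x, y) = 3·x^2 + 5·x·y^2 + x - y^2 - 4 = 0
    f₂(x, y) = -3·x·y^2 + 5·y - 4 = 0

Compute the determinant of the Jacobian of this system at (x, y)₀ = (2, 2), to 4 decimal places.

J = [[6·x + 5·y^2 + 1, 10·x·y - 2·y], [-3·y^2, -6·x·y + 5]].
At the point, J = [[33.0000, 36.0000], [-12.0000, -19.0000]].
det J = -195.0000.

-195.0000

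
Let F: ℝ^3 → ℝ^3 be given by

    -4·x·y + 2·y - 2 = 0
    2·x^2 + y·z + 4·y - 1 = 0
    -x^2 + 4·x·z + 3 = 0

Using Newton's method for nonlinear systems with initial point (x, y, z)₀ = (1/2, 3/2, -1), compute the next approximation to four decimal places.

At (1/2, 3/2, -1): F = (-2.0000, 4.0000, 0.7500).
Jacobian J = [[-4·y, -4·x + 2, 0], [4·x, z + 4, y], [-2·x + 4·z, 0, 4·x]].
At the point, J = [[-6.0000, 0.0000, 0.0000], [2.0000, 3.0000, 1.5000], [-5.0000, 0.0000, 2.0000]] (det J = -36.0000).
Solving J·Δ = −F gives Δ = (-0.3333, -0.5069, -1.2083).
Then the next iterate is (x, y, z)₁ = (0.1667, 0.9931, -2.2083).

(0.1667, 0.9931, -2.2083)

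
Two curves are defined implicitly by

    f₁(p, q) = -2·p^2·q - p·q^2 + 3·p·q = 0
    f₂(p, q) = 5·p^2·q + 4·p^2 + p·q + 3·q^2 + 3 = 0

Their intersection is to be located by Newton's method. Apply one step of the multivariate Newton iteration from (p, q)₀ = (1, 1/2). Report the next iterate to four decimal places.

At (1, 1/2): F = (0.2500, 10.7500).
Jacobian J = [[-4·p·q - q^2 + 3·q, -2·p^2 - 2·p·q + 3·p], [10·p·q + 8·p + q, 5·p^2 + p + 6·q]].
At the point, J = [[-0.7500, 0.0000], [13.5000, 9.0000]] (det J = -6.7500).
Solving J·Δ = −F gives Δ = (0.3333, -1.6944).
Then the next iterate is (p, q)₁ = (1.3333, -1.1944).

(1.3333, -1.1944)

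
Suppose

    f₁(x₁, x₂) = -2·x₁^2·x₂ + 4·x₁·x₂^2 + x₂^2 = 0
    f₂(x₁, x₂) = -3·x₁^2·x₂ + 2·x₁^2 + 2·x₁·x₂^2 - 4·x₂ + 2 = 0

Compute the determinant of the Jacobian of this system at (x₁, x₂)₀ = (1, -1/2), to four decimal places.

J = [[-4·x₁·x₂ + 4·x₂^2, -2·x₁^2 + 8·x₁·x₂ + 2·x₂], [-6·x₁·x₂ + 4·x₁ + 2·x₂^2, -3·x₁^2 + 4·x₁·x₂ - 4]].
At the point, J = [[3.0000, -7.0000], [7.5000, -9.0000]].
det J = 25.5000.

25.5000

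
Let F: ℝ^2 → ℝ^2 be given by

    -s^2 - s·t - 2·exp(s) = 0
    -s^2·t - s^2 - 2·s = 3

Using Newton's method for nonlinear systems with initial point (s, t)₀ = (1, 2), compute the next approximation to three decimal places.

At (1, 2): F = (-8.43656, -8.000).
Jacobian J = [[-2·s - t - 2·exp(s), -s], [-2·s·t - 2·s - 2, -s^2]].
At the point, J = [[-9.43656, -1.000], [-8.000, -1.000]] (det J = 1.43656).
Solving J·Δ = −F gives Δ = (-0.304, -5.569).
Then the next iterate is (s, t)₁ = (0.696, -3.569).

(0.696, -3.569)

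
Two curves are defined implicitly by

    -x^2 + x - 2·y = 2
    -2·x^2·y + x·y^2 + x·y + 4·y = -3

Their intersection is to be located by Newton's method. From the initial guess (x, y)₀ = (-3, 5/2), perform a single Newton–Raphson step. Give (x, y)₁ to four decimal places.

At (-3, 5/2): F = (-19.0000, -58.2500).
Jacobian J = [[-2·x + 1, -2], [-4·x·y + y^2 + y, -2·x^2 + 2·x·y + x + 4]].
At the point, J = [[7.0000, -2.0000], [38.7500, -32.0000]] (det J = -146.5000).
Solving J·Δ = −F gives Δ = (3.3549, 2.2423).
Then the next iterate is (x, y)₁ = (0.3549, 4.7423).

(0.3549, 4.7423)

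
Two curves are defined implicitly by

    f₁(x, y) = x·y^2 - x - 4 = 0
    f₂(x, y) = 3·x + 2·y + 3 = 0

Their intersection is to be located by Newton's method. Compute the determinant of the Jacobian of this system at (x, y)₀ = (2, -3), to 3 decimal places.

52.000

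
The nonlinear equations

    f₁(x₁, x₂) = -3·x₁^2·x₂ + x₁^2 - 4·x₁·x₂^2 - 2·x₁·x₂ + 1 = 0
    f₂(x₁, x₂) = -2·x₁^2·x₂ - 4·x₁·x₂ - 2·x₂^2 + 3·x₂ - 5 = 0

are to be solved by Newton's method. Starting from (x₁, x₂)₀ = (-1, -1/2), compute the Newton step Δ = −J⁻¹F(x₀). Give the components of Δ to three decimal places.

At (-1, -1/2): F = (3.500, -8.000).
Jacobian J = [[-6·x₁·x₂ + 2·x₁ - 4·x₂^2 - 2·x₂, -3·x₁^2 - 8·x₁·x₂ - 2·x₁], [-4·x₁·x₂ - 4·x₂, -2·x₁^2 - 4·x₁ - 4·x₂ + 3]].
At the point, J = [[-5.000, -5.000], [0.000, 7.000]] (det J = -35.000).
Solving J·Δ = −F gives Δ = (-0.443, 1.143).

(-0.443, 1.143)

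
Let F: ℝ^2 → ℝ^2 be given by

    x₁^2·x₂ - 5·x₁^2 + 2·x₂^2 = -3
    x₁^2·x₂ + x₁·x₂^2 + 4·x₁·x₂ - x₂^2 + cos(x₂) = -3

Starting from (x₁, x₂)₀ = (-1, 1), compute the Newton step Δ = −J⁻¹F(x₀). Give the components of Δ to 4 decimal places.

At (-1, 1): F = (1.0000, -1.459698).
Jacobian J = [[2·x₁·x₂ - 10·x₁, x₁^2 + 4·x₂], [2·x₁·x₂ + x₂^2 + 4·x₂, x₁^2 + 2·x₁·x₂ + 4·x₁ - 2·x₂ - sin(x₂)]].
At the point, J = [[8.0000, 5.0000], [3.0000, -7.841471]] (det J = -77.731768).
Solving J·Δ = −F gives Δ = (-0.0070, -0.1888).

(-0.0070, -0.1888)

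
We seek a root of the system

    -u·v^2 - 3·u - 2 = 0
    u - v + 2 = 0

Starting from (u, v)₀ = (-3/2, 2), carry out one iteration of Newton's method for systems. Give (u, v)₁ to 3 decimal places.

(-2.000, 0.000)

At (-3/2, 2): F = (8.500, -1.500).
Jacobian J = [[-v^2 - 3, -2·u·v], [1, -1]].
At the point, J = [[-7.000, 6.000], [1.000, -1.000]] (det J = 1.000).
Solving J·Δ = −F gives Δ = (-0.500, -2.000).
Then the next iterate is (u, v)₁ = (-2.000, 0.000).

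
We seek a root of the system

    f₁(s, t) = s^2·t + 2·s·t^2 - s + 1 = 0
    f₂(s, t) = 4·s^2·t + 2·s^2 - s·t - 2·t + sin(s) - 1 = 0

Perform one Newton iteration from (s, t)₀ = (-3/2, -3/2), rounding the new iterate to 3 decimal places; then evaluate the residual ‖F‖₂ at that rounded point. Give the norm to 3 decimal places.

3.444

At (-3/2, -3/2): F = (-7.625, -10.24749).
Jacobian J = [[2·s·t + 2·t^2 - 1, s^2 + 4·s·t], [8·s·t + 4·s - t + cos(s), 4·s^2 - s - 2]].
At the point, J = [[8.000, 11.250], [13.57074, 8.500]] (det J = -84.67079).
Solving J·Δ = −F gives Δ = (0.596, 0.254).
Then the next iterate is (s, t)₁ = (-0.904, -1.246).
Re-evaluating at (-0.904, -1.246): F = (-1.92120, -2.85876), so ‖F‖₂ = 3.444.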